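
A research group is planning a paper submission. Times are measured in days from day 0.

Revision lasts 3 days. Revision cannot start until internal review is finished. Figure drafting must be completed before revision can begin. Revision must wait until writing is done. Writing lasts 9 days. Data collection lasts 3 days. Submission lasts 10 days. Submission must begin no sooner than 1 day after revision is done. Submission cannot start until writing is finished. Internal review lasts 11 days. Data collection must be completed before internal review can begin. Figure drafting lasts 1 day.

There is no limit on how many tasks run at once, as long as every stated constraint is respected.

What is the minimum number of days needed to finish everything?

28

Writing has no prerequisites, so it starts at day 0 and finishes at day 9.
Figure drafting has no prerequisites, so it starts at day 0 and finishes at day 1.
Data collection can start immediately at day 0; it finishes at day 3.
After data collection (finishes day 3), internal review can start at day 3 and finishes at day 14.
Revision cannot start until internal review (finishes day 14); figure drafting (finishes day 1); writing (finishes day 9). The controlling bound is day 14, so revision finishes at 14 + 3 = day 17.
Submission has to wait for revision (finishes day 17, plus 1-day gap → day 18); writing (finishes day 9). The latest of these is day 18, so submission runs day 18 to 18 + 10 = day 28.
All tasks are finished once the last one completes. Finish times: Data collection at 3, Figure drafting at 1, Writing at 9, Internal review at 14, Revision at 17, Submission at 28. The latest is day 28.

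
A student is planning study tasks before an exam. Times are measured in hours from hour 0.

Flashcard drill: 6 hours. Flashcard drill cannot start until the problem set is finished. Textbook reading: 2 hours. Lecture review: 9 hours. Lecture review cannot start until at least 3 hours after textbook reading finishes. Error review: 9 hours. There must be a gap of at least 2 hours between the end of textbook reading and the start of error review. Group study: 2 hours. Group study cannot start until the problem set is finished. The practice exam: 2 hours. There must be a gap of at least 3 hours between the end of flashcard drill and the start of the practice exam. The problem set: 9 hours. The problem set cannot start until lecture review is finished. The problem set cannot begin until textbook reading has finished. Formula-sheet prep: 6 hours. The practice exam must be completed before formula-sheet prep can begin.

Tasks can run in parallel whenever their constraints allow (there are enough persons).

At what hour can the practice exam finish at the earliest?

Textbook reading has no prerequisites, so it starts at hour 0 and finishes at hour 2.
After textbook reading (finishes hour 2, plus 3-hour gap → hour 5), lecture review can start at hour 5 and finishes at hour 14.
The problem set needs all of lecture review (finishes hour 14); textbook reading (finishes hour 2). That puts its earliest start at hour 14; it finishes at 14 + 9 = hour 23.
After the problem set (finishes hour 23), flashcard drill can start at hour 23 and finishes at hour 29.
The practice exam cannot begin until flashcard drill (finishes hour 29, plus 3-hour gap → hour 32). It runs from hour 32 to 32 + 2 = hour 34.

34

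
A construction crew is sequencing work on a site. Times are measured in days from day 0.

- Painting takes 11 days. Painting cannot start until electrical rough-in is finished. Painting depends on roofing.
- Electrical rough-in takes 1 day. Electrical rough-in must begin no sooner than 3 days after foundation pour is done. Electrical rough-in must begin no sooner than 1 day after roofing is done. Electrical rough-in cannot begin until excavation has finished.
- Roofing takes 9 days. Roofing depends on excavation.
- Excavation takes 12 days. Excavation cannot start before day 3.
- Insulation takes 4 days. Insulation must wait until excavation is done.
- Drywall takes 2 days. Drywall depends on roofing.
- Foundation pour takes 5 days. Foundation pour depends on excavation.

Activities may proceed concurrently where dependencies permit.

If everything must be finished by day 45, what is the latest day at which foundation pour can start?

25

Painting has no dependents, so it just needs to finish by day 45. Starting by 45 − 11 = day 34 achieves that.
Electrical rough-in feeds into painting (must start by day 34); so electrical rough-in must finish by day 34 and therefore start by day 33.
Foundation pour has to be done before electrical rough-in (must start by day 33, minus 3-day gap → day 30). That means finishing by day 30, i.e. starting by 30 − 5 = day 25.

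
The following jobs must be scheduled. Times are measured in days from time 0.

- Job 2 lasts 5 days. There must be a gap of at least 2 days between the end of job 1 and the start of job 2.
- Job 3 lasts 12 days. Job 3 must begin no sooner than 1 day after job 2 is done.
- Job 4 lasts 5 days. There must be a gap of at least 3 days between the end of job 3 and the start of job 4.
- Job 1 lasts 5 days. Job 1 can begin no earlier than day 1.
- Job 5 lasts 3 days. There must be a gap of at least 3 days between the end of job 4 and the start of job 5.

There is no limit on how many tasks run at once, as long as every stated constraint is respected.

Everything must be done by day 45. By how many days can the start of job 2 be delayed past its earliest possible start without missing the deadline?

Job 1 waits on its own release at day 1, so it starts at day 1 and finishes at 1 + 5 = day 6.
Job 2 cannot begin until job 1 (finishes day 6, plus 2-day gap → day 8). It runs from day 8 to 8 + 5 = day 13.

Working backward from the deadline:
Nothing follows job 5; the deadline of day 45 is its only limit. It must start by 45 − 3 = day 42.
Job 4 has to be done before job 5 (must start by day 42, minus 3-day gap → day 39). That means finishing by day 39, i.e. starting by 39 − 5 = day 34.
Job 3 must finish before job 4 (must start by day 34, minus 3-day gap → day 31). With a 12-day duration, job 3 must start by 31 − 12 = day 19.
Job 2 must finish before job 3 (must start by day 19, minus 1-day gap → day 18). With a 5-day duration, job 2 must start by 18 − 5 = day 13.
So job 2 can start as early as day 8 and as late as day 13, giving 13 − 8 = 5 days of slack.

5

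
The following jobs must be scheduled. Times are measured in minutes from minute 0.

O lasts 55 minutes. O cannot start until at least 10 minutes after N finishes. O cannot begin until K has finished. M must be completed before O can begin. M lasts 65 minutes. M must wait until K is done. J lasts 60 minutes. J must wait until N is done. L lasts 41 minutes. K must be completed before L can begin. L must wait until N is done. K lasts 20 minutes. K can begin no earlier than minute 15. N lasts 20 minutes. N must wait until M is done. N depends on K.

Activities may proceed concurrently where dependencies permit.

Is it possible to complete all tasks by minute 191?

K cannot begin until its own release at minute 15. It runs from minute 15 to 15 + 20 = minute 35.
After K (finishes minute 35), M can start at minute 35 and finishes at minute 100.
N needs all of M (finishes minute 100); K (finishes minute 35). That puts its earliest start at minute 100; it finishes at 100 + 20 = minute 120.
O has to wait for N (finishes minute 120, plus 10-minute gap → minute 130); K (finishes minute 35); M (finishes minute 100). The latest of these is minute 130, so O runs minute 130 to 130 + 55 = minute 185.
For L: K (finishes minute 35); N (finishes minute 120). Taking the maximum gives a start of minute 120, and it finishes at 120 + 41 = minute 161.
J waits on N (finishes minute 120), so it starts at minute 120 and finishes at 120 + 60 = minute 180.
Every task is finished by minute 185, which is no later than the deadline of 191, so the schedule is feasible.

Yes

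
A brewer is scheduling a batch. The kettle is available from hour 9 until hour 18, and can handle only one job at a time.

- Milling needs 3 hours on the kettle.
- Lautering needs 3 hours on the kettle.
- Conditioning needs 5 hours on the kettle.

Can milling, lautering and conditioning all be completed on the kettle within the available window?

The kettle window is 18 − 9 = 9 hours.
Running back to back, the jobs need 3 + 3 + 5 = 11 hours on the kettle.
Since 11 > 9, they cannot all fit.

No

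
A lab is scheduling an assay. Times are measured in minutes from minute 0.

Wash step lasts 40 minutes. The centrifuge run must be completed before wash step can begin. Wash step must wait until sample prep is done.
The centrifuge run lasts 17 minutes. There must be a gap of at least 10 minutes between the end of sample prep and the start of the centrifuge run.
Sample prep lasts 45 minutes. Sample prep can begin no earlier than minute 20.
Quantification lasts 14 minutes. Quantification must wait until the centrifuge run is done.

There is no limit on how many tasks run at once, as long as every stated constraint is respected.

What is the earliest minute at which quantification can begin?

Sample prep cannot begin until its own release at minute 20. It runs from minute 20 to 20 + 45 = minute 65.
The centrifuge run waits on sample prep (finishes minute 65, plus 10-minute gap → minute 75), so it starts at minute 75 and finishes at 75 + 17 = minute 92.
Quantification waits on the centrifuge run (finishes minute 92), so the earliest it can start is minute 92.

92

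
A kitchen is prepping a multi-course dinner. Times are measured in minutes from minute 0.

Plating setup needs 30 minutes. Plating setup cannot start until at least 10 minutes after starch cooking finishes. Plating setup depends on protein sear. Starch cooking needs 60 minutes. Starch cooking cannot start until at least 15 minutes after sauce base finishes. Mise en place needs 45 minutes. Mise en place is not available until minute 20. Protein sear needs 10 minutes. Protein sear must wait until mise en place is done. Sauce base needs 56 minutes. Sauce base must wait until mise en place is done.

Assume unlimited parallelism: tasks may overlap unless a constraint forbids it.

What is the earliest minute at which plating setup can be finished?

236

Mise en place cannot begin until its own release at minute 20. It runs from minute 20 to 20 + 45 = minute 65.
Protein sear cannot begin until mise en place (finishes minute 65). It runs from minute 65 to 65 + 10 = minute 75.
Sauce base waits on mise en place (finishes minute 65), so it starts at minute 65 and finishes at 65 + 56 = minute 121.
Starch cooking cannot begin until sauce base (finishes minute 121, plus 15-minute gap → minute 136). It runs from minute 136 to 136 + 60 = minute 196.
Plating setup cannot start until starch cooking (finishes minute 196, plus 10-minute gap → minute 206); protein sear (finishes minute 75). The controlling bound is minute 206, so plating setup finishes at 206 + 30 = minute 236.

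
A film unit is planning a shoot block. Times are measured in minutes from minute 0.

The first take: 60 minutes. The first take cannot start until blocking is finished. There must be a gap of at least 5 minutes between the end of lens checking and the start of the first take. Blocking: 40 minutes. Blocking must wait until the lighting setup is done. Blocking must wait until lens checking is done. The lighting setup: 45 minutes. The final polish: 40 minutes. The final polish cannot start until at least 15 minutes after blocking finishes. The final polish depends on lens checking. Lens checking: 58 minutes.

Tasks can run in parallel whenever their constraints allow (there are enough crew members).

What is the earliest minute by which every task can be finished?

Nothing blocks lens checking, so it runs from minute 0 to minute 58.
Nothing blocks the lighting setup, so it runs from minute 0 to minute 45.
Blocking has to wait for the lighting setup (finishes minute 45); lens checking (finishes minute 58). The latest of these is minute 58, so blocking runs minute 58 to 58 + 40 = minute 98.
The first take cannot start until blocking (finishes minute 98); lens checking (finishes minute 58, plus 5-minute gap → minute 63). The controlling bound is minute 98, so the first take finishes at 98 + 60 = minute 158.
For the final polish: blocking (finishes minute 98, plus 15-minute gap → minute 113); lens checking (finishes minute 58). Taking the maximum gives a start of minute 113, and it finishes at 113 + 40 = minute 153.
All tasks are finished once the last one completes. Finish times: The lighting setup at 45, Lens checking at 58, Blocking at 98, The final polish at 153, The first take at 158. The latest is minute 158.

158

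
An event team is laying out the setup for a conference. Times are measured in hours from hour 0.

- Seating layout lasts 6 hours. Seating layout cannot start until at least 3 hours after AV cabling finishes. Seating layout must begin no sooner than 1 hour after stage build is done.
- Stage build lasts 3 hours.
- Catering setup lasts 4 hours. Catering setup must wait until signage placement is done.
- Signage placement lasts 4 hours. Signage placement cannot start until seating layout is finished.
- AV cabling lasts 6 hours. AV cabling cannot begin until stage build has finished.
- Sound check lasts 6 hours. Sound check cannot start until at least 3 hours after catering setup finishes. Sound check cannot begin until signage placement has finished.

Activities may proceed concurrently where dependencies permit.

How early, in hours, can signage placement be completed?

22

Stage build has no prerequisites, so it starts at hour 0 and finishes at hour 3.
AV cabling waits on stage build (finishes hour 3), so it starts at hour 3 and finishes at 3 + 6 = hour 9.
Seating layout has to wait for AV cabling (finishes hour 9, plus 3-hour gap → hour 12); stage build (finishes hour 3, plus 1-hour gap → hour 4). The latest of these is hour 12, so seating layout runs hour 12 to 12 + 6 = hour 18.
Signage placement cannot begin until seating layout (finishes hour 18). It runs from hour 18 to 18 + 4 = hour 22.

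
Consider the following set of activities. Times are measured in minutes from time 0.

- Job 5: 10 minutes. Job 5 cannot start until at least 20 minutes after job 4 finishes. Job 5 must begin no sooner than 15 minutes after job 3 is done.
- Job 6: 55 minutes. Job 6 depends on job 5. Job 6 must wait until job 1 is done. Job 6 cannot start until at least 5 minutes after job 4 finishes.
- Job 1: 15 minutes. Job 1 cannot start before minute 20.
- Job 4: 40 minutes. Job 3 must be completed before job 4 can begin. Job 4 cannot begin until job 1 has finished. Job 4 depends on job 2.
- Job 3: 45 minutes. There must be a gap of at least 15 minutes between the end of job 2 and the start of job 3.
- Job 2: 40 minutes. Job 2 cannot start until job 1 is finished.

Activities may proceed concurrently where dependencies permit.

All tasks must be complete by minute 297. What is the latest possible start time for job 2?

72

Nothing follows job 6; the deadline of minute 297 is its only limit. It must start by 297 − 55 = minute 242.
Since job 6 (must start by minute 242) depends on it, job 5 must finish by minute 242. Backing off its 10-minute duration gives a latest start of minute 232.
Job 4 must finish in time for job 5 (must start by minute 232, minus 20-minute gap → minute 212); job 6 (must start by minute 242, minus 5-minute gap → minute 237). The tightest is minute 212, so job 4 must start by 212 − 40 = minute 172.
Job 3 has several dependents: job 4 (must start by minute 172); job 5 (must start by minute 232, minus 15-minute gap → minute 217). The earliest of those limits is minute 172, so job 3 must start by 172 − 45 = minute 127.
Job 2 feeds job 3 (must start by minute 127, minus 15-minute gap → minute 112); job 4 (must start by minute 172). Taking the minimum, job 2 must finish by minute 112 and start by 112 − 40 = minute 72.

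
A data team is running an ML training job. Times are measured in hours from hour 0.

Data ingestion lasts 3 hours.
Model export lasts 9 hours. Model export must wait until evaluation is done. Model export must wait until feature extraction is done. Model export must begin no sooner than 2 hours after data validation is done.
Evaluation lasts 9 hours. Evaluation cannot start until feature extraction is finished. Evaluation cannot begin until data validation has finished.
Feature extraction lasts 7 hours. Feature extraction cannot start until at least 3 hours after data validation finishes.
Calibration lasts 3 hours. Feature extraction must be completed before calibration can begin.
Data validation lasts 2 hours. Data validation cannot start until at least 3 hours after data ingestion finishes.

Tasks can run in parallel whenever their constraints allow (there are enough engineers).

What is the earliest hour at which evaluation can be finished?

27

Nothing blocks data ingestion, so it runs from hour 0 to hour 3.
Data validation cannot begin until data ingestion (finishes hour 3, plus 3-hour gap → hour 6). It runs from hour 6 to 6 + 2 = hour 8.
After data validation (finishes hour 8, plus 3-hour gap → hour 11), feature extraction can start at hour 11 and finishes at hour 18.
Evaluation cannot start until feature extraction (finishes hour 18); data validation (finishes hour 8). The controlling bound is hour 18, so evaluation finishes at 18 + 9 = hour 27.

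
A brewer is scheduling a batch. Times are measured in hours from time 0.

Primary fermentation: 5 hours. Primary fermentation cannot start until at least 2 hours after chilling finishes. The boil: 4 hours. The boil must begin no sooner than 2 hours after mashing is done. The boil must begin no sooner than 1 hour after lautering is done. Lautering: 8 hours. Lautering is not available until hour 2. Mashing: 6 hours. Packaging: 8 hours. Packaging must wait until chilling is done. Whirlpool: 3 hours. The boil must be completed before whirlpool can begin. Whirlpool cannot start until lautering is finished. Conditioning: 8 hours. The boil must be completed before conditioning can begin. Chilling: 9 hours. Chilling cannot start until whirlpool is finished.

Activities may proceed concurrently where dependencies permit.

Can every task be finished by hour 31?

Lautering waits on its own release at hour 2, so it starts at hour 2 and finishes at 2 + 8 = hour 10.
Nothing blocks mashing, so it runs from hour 0 to hour 6.
The boil cannot start until mashing (finishes hour 6, plus 2-hour gap → hour 8); lautering (finishes hour 10, plus 1-hour gap → hour 11). The controlling bound is hour 11, so the boil finishes at 11 + 4 = hour 15.
After the boil (finishes hour 15), conditioning can start at hour 15 and finishes at hour 23.
Whirlpool cannot start until the boil (finishes hour 15); lautering (finishes hour 10). The controlling bound is hour 15, so whirlpool finishes at 15 + 3 = hour 18.
Chilling waits on whirlpool (finishes hour 18), so it starts at hour 18 and finishes at 18 + 9 = hour 27.
After chilling (finishes hour 27), packaging can start at hour 27 and finishes at hour 35.
Primary fermentation cannot begin until chilling (finishes hour 27, plus 2-hour gap → hour 29). It runs from hour 29 to 29 + 5 = hour 34.
The earliest everything can be done is hour 35, which is after the deadline of 31, so it is not possible.

No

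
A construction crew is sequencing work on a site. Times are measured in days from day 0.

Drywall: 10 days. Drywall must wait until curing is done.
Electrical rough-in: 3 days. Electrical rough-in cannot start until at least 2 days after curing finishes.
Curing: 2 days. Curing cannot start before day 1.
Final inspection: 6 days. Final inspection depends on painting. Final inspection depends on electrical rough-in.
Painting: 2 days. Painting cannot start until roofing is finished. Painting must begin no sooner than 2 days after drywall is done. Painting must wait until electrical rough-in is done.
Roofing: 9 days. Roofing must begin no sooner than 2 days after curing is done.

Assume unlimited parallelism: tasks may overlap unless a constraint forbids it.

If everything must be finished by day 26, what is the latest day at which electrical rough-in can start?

Nothing follows final inspection; the deadline of day 26 is its only limit. It must start by 26 − 6 = day 20.
Painting has to be done before final inspection (must start by day 20). That means finishing by day 20, i.e. starting by 20 − 2 = day 18.
Electrical rough-in feeds painting (must start by day 18); final inspection (must start by day 20). Taking the minimum, electrical rough-in must finish by day 18 and start by 18 − 3 = day 15.

15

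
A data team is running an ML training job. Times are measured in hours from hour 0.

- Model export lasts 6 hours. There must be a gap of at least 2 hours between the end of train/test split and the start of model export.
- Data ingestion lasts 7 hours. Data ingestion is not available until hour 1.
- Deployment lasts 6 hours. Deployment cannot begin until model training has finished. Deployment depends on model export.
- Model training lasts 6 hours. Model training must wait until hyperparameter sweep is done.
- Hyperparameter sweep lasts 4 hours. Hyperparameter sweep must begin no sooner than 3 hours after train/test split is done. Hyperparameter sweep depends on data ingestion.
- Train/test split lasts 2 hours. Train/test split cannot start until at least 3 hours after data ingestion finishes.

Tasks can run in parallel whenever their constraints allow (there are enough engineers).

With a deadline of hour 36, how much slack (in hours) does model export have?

After its own release at hour 1, data ingestion can start at hour 1 and finishes at hour 8.
Train/test split cannot begin until data ingestion (finishes hour 8, plus 3-hour gap → hour 11). It runs from hour 11 to 11 + 2 = hour 13.
Model export cannot begin until train/test split (finishes hour 13, plus 2-hour gap → hour 15). It runs from hour 15 to 15 + 6 = hour 21.

Working backward from the deadline:
To finish by hour 36, deployment (duration 6) must start no later than hour 30.
Model export must finish before deployment (must start by hour 30). With a 6-hour duration, model export must start by 30 − 6 = hour 24.
So model export can start as early as hour 15 and as late as hour 24, giving 24 − 15 = 9 hours of slack.

9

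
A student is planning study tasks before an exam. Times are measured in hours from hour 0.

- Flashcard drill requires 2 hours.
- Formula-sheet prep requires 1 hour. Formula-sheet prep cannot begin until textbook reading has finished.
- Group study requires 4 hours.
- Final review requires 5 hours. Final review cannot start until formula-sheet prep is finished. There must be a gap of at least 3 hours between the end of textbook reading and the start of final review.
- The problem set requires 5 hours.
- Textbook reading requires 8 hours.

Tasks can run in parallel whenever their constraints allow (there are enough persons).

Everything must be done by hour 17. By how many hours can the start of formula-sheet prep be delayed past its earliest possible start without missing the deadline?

Textbook reading has no prerequisites, so it starts at hour 0 and finishes at hour 8.
Formula-sheet prep cannot begin until textbook reading (finishes hour 8). It runs from hour 8 to 8 + 1 = hour 9.

Working backward from the deadline:
Nothing follows final review; the deadline of hour 17 is its only limit. It must start by 17 − 5 = hour 12.
Formula-sheet prep has to be done before final review (must start by hour 12). That means finishing by hour 12, i.e. starting by 12 − 1 = hour 11.
So formula-sheet prep can start as early as hour 8 and as late as hour 11, giving 11 − 8 = 3 hours of slack.

3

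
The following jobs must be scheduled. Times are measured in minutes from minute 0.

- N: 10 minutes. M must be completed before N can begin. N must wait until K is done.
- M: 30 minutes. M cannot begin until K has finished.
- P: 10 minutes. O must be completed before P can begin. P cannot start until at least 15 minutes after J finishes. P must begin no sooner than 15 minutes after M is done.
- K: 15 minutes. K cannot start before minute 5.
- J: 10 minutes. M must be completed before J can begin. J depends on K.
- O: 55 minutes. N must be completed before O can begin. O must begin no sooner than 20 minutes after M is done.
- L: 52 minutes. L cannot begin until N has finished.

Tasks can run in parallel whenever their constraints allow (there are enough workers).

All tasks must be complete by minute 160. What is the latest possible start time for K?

To finish by minute 160, P (duration 10) must start no later than minute 150.
Since P (must start by minute 150, minus 15-minute gap → minute 135) depends on it, J must finish by minute 135. Backing off its 10-minute duration gives a latest start of minute 125.
L must finish by minute 160; it takes 52 minutes, so it must start by 160 − 52 = minute 108.
O feeds into P (must start by minute 150); so O must finish by minute 150 and therefore start by minute 95.
N must finish in time for L (must start by minute 108); O (must start by minute 95). The tightest is minute 95, so N must start by 95 − 10 = minute 85.
M feeds J (must start by minute 125); N (must start by minute 85); O (must start by minute 95, minus 20-minute gap → minute 75); P (must start by minute 150, minus 15-minute gap → minute 135). Taking the minimum, M must finish by minute 75 and start by 75 − 30 = minute 45.
K feeds J (must start by minute 125); M (must start by minute 45); N (must start by minute 85). Taking the minimum, K must finish by minute 45 and start by 45 − 15 = minute 30.

30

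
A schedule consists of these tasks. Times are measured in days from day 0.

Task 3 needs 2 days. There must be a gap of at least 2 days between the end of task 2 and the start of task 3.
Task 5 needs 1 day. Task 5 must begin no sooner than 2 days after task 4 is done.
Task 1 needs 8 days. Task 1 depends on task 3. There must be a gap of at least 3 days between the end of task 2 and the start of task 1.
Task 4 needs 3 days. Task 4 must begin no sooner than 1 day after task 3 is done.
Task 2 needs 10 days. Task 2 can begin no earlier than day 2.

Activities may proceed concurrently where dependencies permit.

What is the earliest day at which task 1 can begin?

After its own release at day 2, task 2 can start at day 2 and finishes at day 12.
Task 3 cannot begin until task 2 (finishes day 12, plus 2-day gap → day 14). It runs from day 14 to 14 + 2 = day 16.
Task 1 waits on task 3 (finishes day 16); task 2 (finishes day 12, plus 3-day gap → day 15). The latest of these is day 16, which is the earliest task 1 can start.

16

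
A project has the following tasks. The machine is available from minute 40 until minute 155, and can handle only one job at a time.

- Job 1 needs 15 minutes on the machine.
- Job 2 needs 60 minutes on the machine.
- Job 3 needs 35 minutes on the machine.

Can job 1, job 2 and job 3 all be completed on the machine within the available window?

Yes

The machine window is 155 − 40 = 115 minutes.
Running back to back, the jobs need 15 + 60 + 35 = 110 minutes on the machine.
Since 110 ≤ 115, they fit within the window.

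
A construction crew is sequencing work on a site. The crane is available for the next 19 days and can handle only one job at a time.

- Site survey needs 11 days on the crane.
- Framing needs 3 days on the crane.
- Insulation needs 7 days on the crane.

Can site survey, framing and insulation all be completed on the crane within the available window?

No

Running back to back, the jobs need 11 + 3 + 7 = 21 days on the crane.
Since 21 > 19, they cannot all fit.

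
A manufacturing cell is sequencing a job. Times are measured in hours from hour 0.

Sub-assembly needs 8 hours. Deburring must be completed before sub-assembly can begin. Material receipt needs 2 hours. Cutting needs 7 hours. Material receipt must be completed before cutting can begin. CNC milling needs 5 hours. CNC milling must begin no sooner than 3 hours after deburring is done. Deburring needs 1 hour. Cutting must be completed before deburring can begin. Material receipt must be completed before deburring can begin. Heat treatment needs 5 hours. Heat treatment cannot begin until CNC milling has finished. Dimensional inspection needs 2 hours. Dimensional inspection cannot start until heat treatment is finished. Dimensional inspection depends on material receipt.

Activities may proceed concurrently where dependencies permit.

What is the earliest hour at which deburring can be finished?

Material receipt can start immediately at hour 0; it finishes at hour 2.
After material receipt (finishes hour 2), cutting can start at hour 2 and finishes at hour 9.
Deburring needs all of cutting (finishes hour 9); material receipt (finishes hour 2). That puts its earliest start at hour 9; it finishes at 9 + 1 = hour 10.

10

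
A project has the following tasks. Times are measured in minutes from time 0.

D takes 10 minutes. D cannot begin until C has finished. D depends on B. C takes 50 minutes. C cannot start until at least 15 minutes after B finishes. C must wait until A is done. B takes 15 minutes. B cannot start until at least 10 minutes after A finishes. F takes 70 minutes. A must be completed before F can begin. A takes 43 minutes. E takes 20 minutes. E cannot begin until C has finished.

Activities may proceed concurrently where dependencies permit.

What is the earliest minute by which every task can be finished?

153

A can start immediately at minute 0; it finishes at minute 43.
F waits on A (finishes minute 43), so it starts at minute 43 and finishes at 43 + 70 = minute 113.
B cannot begin until A (finishes minute 43, plus 10-minute gap → minute 53). It runs from minute 53 to 53 + 15 = minute 68.
C cannot start until B (finishes minute 68, plus 15-minute gap → minute 83); A (finishes minute 43). The controlling bound is minute 83, so C finishes at 83 + 50 = minute 133.
E cannot begin until C (finishes minute 133). It runs from minute 133 to 133 + 20 = minute 153.
D cannot start until C (finishes minute 133); B (finishes minute 68). The controlling bound is minute 133, so D finishes at 133 + 10 = minute 143.
All tasks are finished once the last one completes. Finish times: A at 43, B at 68, C at 133, D at 143, E at 153, F at 113. The latest is minute 153.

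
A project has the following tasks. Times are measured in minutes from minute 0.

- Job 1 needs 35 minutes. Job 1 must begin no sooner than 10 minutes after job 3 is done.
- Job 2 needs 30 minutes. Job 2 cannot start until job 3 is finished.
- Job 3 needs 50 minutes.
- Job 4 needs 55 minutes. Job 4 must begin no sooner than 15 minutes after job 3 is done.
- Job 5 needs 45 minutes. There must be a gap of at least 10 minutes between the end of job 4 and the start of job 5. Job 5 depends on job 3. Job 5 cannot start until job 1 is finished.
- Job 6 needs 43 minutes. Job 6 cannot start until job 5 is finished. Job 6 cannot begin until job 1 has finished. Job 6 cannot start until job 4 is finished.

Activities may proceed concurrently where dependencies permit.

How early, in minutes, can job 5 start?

130

Job 3 can start immediately at minute 0; it finishes at minute 50.
Job 4 cannot begin until job 3 (finishes minute 50, plus 15-minute gap → minute 65). It runs from minute 65 to 65 + 55 = minute 120.
Job 1 cannot begin until job 3 (finishes minute 50, plus 10-minute gap → minute 60). It runs from minute 60 to 60 + 35 = minute 95.
Job 5 waits on job 4 (finishes minute 120, plus 10-minute gap → minute 130); job 3 (finishes minute 50); job 1 (finishes minute 95). The latest of these is minute 130, which is the earliest job 5 can start.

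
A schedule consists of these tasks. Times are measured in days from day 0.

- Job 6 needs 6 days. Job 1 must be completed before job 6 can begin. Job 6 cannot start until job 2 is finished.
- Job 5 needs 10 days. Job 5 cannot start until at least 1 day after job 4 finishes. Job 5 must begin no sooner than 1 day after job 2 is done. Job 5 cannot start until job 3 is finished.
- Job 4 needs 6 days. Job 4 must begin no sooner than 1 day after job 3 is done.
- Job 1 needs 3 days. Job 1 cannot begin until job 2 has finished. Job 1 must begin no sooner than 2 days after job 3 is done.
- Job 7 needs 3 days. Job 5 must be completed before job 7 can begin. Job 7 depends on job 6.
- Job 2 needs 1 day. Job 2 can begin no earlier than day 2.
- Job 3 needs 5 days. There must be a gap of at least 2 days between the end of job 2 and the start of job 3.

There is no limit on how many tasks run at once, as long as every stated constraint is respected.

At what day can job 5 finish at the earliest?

28

Job 2 waits on its own release at day 2, so it starts at day 2 and finishes at 2 + 1 = day 3.
Job 3 waits on job 2 (finishes day 3, plus 2-day gap → day 5), so it starts at day 5 and finishes at 5 + 5 = day 10.
Job 4 waits on job 3 (finishes day 10, plus 1-day gap → day 11), so it starts at day 11 and finishes at 11 + 6 = day 17.
Job 5 needs all of job 4 (finishes day 17, plus 1-day gap → day 18); job 2 (finishes day 3, plus 1-day gap → day 4); job 3 (finishes day 10). That puts its earliest start at day 18; it finishes at 18 + 10 = day 28.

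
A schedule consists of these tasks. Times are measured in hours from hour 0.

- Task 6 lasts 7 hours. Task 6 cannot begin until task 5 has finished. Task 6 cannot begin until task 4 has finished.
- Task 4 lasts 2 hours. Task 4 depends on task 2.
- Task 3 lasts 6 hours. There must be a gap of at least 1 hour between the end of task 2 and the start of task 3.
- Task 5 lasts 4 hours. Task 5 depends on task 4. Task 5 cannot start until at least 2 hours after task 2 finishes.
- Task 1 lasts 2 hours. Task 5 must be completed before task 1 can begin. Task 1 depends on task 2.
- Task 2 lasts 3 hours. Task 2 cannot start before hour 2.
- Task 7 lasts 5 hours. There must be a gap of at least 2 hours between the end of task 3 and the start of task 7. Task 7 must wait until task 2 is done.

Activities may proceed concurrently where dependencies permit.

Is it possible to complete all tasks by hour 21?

After its own release at hour 2, task 2 can start at hour 2 and finishes at hour 5.
After task 2 (finishes hour 5), task 4 can start at hour 5 and finishes at hour 7.
Task 5 has to wait for task 4 (finishes hour 7); task 2 (finishes hour 5, plus 2-hour gap → hour 7). The latest of these is hour 7, so task 5 runs hour 7 to 7 + 4 = hour 11.
Task 6 has to wait for task 5 (finishes hour 11); task 4 (finishes hour 7). The latest of these is hour 11, so task 6 runs hour 11 to 11 + 7 = hour 18.
For task 1: task 5 (finishes hour 11); task 2 (finishes hour 5). Taking the maximum gives a start of hour 11, and it finishes at 11 + 2 = hour 13.
Task 3 cannot begin until task 2 (finishes hour 5, plus 1-hour gap → hour 6). It runs from hour 6 to 6 + 6 = hour 12.
For task 7: task 3 (finishes hour 12, plus 2-hour gap → hour 14); task 2 (finishes hour 5). Taking the maximum gives a start of hour 14, and it finishes at 14 + 5 = hour 19.
Every task is finished by hour 19, which is no later than the deadline of 21, so the schedule is feasible.

Yes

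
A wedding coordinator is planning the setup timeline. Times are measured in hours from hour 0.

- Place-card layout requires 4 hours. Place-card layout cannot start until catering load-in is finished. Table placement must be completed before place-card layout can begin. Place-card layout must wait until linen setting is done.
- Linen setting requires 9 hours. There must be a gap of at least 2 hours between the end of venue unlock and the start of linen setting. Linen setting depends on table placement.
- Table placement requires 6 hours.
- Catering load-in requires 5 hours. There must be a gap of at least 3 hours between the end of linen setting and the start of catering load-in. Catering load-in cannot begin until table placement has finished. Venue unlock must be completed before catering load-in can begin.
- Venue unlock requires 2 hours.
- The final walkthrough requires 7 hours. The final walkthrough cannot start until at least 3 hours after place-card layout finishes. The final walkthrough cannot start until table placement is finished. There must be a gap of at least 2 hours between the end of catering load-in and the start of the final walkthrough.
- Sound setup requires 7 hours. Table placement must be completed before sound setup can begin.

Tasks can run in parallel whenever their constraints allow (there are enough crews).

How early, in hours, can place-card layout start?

23

Nothing blocks table placement, so it runs from hour 0 to hour 6.
Venue unlock has no prerequisites, so it starts at hour 0 and finishes at hour 2.
Linen setting cannot start until venue unlock (finishes hour 2, plus 2-hour gap → hour 4); table placement (finishes hour 6). The controlling bound is hour 6, so linen setting finishes at 6 + 9 = hour 15.
Catering load-in needs all of linen setting (finishes hour 15, plus 3-hour gap → hour 18); table placement (finishes hour 6); venue unlock (finishes hour 2). That puts its earliest start at hour 18; it finishes at 18 + 5 = hour 23.
Place-card layout waits on catering load-in (finishes hour 23); table placement (finishes hour 6); linen setting (finishes hour 15). The latest of these is hour 23, which is the earliest place-card layout can start.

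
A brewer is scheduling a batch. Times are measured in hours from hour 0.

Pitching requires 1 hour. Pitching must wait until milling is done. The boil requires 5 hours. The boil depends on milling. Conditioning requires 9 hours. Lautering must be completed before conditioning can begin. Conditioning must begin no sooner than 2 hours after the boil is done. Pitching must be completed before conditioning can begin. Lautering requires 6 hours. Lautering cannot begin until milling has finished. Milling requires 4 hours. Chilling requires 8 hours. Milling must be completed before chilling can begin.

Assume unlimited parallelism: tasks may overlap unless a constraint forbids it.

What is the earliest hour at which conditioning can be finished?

20

Nothing blocks milling, so it runs from hour 0 to hour 4.
After milling (finishes hour 4), pitching can start at hour 4 and finishes at hour 5.
The boil waits on milling (finishes hour 4), so it starts at hour 4 and finishes at 4 + 5 = hour 9.
Lautering cannot begin until milling (finishes hour 4). It runs from hour 4 to 4 + 6 = hour 10.
Conditioning cannot start until lautering (finishes hour 10); the boil (finishes hour 9, plus 2-hour gap → hour 11); pitching (finishes hour 5). The controlling bound is hour 11, so conditioning finishes at 11 + 9 = hour 20.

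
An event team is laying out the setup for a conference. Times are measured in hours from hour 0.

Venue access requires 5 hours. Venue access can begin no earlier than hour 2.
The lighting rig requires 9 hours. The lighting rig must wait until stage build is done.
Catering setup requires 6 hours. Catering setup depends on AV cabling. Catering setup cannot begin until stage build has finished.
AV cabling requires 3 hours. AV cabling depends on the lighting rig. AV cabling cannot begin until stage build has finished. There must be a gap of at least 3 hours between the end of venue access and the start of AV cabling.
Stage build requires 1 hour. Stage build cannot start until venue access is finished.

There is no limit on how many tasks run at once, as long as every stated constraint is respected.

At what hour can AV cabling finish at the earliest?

20

After its own release at hour 2, venue access can start at hour 2 and finishes at hour 7.
Stage build cannot begin until venue access (finishes hour 7). It runs from hour 7 to 7 + 1 = hour 8.
The lighting rig waits on stage build (finishes hour 8), so it starts at hour 8 and finishes at 8 + 9 = hour 17.
AV cabling has to wait for the lighting rig (finishes hour 17); stage build (finishes hour 8); venue access (finishes hour 7, plus 3-hour gap → hour 10). The latest of these is hour 17, so AV cabling runs hour 17 to 17 + 3 = hour 20.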